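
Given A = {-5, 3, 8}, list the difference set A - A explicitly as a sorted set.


A - A = {a - a' : a, a' ∈ A}.
Compute a - a' for each ordered pair (a, a'):
a = -5: -5--5=0, -5-3=-8, -5-8=-13
a = 3: 3--5=8, 3-3=0, 3-8=-5
a = 8: 8--5=13, 8-3=5, 8-8=0
Collecting distinct values (and noting 0 appears from a-a):
A - A = {-13, -8, -5, 0, 5, 8, 13}
|A - A| = 7

A - A = {-13, -8, -5, 0, 5, 8, 13}


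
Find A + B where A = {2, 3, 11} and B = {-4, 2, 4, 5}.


A + B = {a + b : a ∈ A, b ∈ B}.
Enumerate all |A|·|B| = 3·4 = 12 pairs (a, b) and collect distinct sums.
a = 2: 2+-4=-2, 2+2=4, 2+4=6, 2+5=7
a = 3: 3+-4=-1, 3+2=5, 3+4=7, 3+5=8
a = 11: 11+-4=7, 11+2=13, 11+4=15, 11+5=16
Collecting distinct sums: A + B = {-2, -1, 4, 5, 6, 7, 8, 13, 15, 16}
|A + B| = 10

A + B = {-2, -1, 4, 5, 6, 7, 8, 13, 15, 16}


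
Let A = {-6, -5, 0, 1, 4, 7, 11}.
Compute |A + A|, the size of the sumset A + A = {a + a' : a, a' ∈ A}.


A + A = {a + a' : a, a' ∈ A}; |A| = 7.
General bounds: 2|A| - 1 ≤ |A + A| ≤ |A|(|A|+1)/2, i.e. 13 ≤ |A + A| ≤ 28.
Lower bound 2|A|-1 is attained iff A is an arithmetic progression.
Enumerate sums a + a' for a ≤ a' (symmetric, so this suffices):
a = -6: -6+-6=-12, -6+-5=-11, -6+0=-6, -6+1=-5, -6+4=-2, -6+7=1, -6+11=5
a = -5: -5+-5=-10, -5+0=-5, -5+1=-4, -5+4=-1, -5+7=2, -5+11=6
a = 0: 0+0=0, 0+1=1, 0+4=4, 0+7=7, 0+11=11
a = 1: 1+1=2, 1+4=5, 1+7=8, 1+11=12
a = 4: 4+4=8, 4+7=11, 4+11=15
a = 7: 7+7=14, 7+11=18
a = 11: 11+11=22
Distinct sums: {-12, -11, -10, -6, -5, -4, -2, -1, 0, 1, 2, 4, 5, 6, 7, 8, 11, 12, 14, 15, 18, 22}
|A + A| = 22

|A + A| = 22


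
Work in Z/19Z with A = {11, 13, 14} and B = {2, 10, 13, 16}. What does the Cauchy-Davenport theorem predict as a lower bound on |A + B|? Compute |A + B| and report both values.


Cauchy-Davenport: |A + B| ≥ min(p, |A| + |B| - 1) for A, B nonempty in Z/pZ.
|A| = 3, |B| = 4, p = 19.
CD lower bound = min(19, 3 + 4 - 1) = min(19, 6) = 6.
Compute A + B mod 19 directly:
a = 11: 11+2=13, 11+10=2, 11+13=5, 11+16=8
a = 13: 13+2=15, 13+10=4, 13+13=7, 13+16=10
a = 14: 14+2=16, 14+10=5, 14+13=8, 14+16=11
A + B = {2, 4, 5, 7, 8, 10, 11, 13, 15, 16}, so |A + B| = 10.
Verify: 10 ≥ 6? Yes ✓.

CD lower bound = 6, actual |A + B| = 10.


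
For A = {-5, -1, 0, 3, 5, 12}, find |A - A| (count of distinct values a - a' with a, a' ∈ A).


A - A = {a - a' : a, a' ∈ A}; |A| = 6.
Bounds: 2|A|-1 ≤ |A - A| ≤ |A|² - |A| + 1, i.e. 11 ≤ |A - A| ≤ 31.
Note: 0 ∈ A - A always (from a - a). The set is symmetric: if d ∈ A - A then -d ∈ A - A.
Enumerate nonzero differences d = a - a' with a > a' (then include -d):
Positive differences: {1, 2, 3, 4, 5, 6, 7, 8, 9, 10, 12, 13, 17}
Full difference set: {0} ∪ (positive diffs) ∪ (negative diffs).
|A - A| = 1 + 2·13 = 27 (matches direct enumeration: 27).

|A - A| = 27


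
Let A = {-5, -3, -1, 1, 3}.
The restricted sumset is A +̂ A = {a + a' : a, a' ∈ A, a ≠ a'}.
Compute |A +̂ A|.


Restricted sumset: A +̂ A = {a + a' : a ∈ A, a' ∈ A, a ≠ a'}.
Equivalently, take A + A and drop any sum 2a that is achievable ONLY as a + a for a ∈ A (i.e. sums representable only with equal summands).
Enumerate pairs (a, a') with a < a' (symmetric, so each unordered pair gives one sum; this covers all a ≠ a'):
  -5 + -3 = -8
  -5 + -1 = -6
  -5 + 1 = -4
  -5 + 3 = -2
  -3 + -1 = -4
  -3 + 1 = -2
  -3 + 3 = 0
  -1 + 1 = 0
  -1 + 3 = 2
  1 + 3 = 4
Collected distinct sums: {-8, -6, -4, -2, 0, 2, 4}
|A +̂ A| = 7
(Reference bound: |A +̂ A| ≥ 2|A| - 3 for |A| ≥ 2, with |A| = 5 giving ≥ 7.)

|A +̂ A| = 7


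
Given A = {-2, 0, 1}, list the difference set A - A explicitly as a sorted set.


A - A = {a - a' : a, a' ∈ A}.
Compute a - a' for each ordered pair (a, a'):
a = -2: -2--2=0, -2-0=-2, -2-1=-3
a = 0: 0--2=2, 0-0=0, 0-1=-1
a = 1: 1--2=3, 1-0=1, 1-1=0
Collecting distinct values (and noting 0 appears from a-a):
A - A = {-3, -2, -1, 0, 1, 2, 3}
|A - A| = 7

A - A = {-3, -2, -1, 0, 1, 2, 3}


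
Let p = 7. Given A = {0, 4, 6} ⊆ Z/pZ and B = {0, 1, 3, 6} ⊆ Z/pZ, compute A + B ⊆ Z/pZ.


Work in Z/7Z: reduce every sum a + b modulo 7.
Enumerate all 12 pairs:
a = 0: 0+0=0, 0+1=1, 0+3=3, 0+6=6
a = 4: 4+0=4, 4+1=5, 4+3=0, 4+6=3
a = 6: 6+0=6, 6+1=0, 6+3=2, 6+6=5
Distinct residues collected: {0, 1, 2, 3, 4, 5, 6}
|A + B| = 7 (out of 7 total residues).

A + B = {0, 1, 2, 3, 4, 5, 6}


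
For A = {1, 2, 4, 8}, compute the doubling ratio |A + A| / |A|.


|A| = 4.
Compute A + A by enumerating all 16 pairs.
A + A = {2, 3, 4, 5, 6, 8, 9, 10, 12, 16}, so |A + A| = 10.
K = |A + A| / |A| = 10/4 = 5/2 ≈ 2.5000.
Reference: AP of size 4 gives K = 7/4 ≈ 1.7500; a fully generic set of size 4 gives K ≈ 2.5000.

|A| = 4, |A + A| = 10, K = 10/4 = 5/2.


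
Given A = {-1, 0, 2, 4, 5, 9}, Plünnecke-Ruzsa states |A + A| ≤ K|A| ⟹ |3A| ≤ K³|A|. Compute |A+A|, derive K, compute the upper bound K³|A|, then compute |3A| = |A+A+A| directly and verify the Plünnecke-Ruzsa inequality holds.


|A| = 6.
Step 1: Compute A + A by enumerating all 36 pairs.
A + A = {-2, -1, 0, 1, 2, 3, 4, 5, 6, 7, 8, 9, 10, 11, 13, 14, 18}, so |A + A| = 17.
Step 2: Doubling constant K = |A + A|/|A| = 17/6 = 17/6 ≈ 2.8333.
Step 3: Plünnecke-Ruzsa gives |3A| ≤ K³·|A| = (2.8333)³ · 6 ≈ 136.4722.
Step 4: Compute 3A = A + A + A directly by enumerating all triples (a,b,c) ∈ A³; |3A| = 27.
Step 5: Check 27 ≤ 136.4722? Yes ✓.

K = 17/6, Plünnecke-Ruzsa bound K³|A| ≈ 136.4722, |3A| = 27, inequality holds.


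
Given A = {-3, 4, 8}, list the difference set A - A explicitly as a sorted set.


A - A = {a - a' : a, a' ∈ A}.
Compute a - a' for each ordered pair (a, a'):
a = -3: -3--3=0, -3-4=-7, -3-8=-11
a = 4: 4--3=7, 4-4=0, 4-8=-4
a = 8: 8--3=11, 8-4=4, 8-8=0
Collecting distinct values (and noting 0 appears from a-a):
A - A = {-11, -7, -4, 0, 4, 7, 11}
|A - A| = 7

A - A = {-11, -7, -4, 0, 4, 7, 11}


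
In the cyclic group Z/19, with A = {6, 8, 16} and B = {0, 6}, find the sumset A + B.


Work in Z/19Z: reduce every sum a + b modulo 19.
Enumerate all 6 pairs:
a = 6: 6+0=6, 6+6=12
a = 8: 8+0=8, 8+6=14
a = 16: 16+0=16, 16+6=3
Distinct residues collected: {3, 6, 8, 12, 14, 16}
|A + B| = 6 (out of 19 total residues).

A + B = {3, 6, 8, 12, 14, 16}


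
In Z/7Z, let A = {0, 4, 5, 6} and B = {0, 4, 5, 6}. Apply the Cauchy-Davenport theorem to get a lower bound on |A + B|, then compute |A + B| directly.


Cauchy-Davenport: |A + B| ≥ min(p, |A| + |B| - 1) for A, B nonempty in Z/pZ.
|A| = 4, |B| = 4, p = 7.
CD lower bound = min(7, 4 + 4 - 1) = min(7, 7) = 7.
Compute A + B mod 7 directly:
a = 0: 0+0=0, 0+4=4, 0+5=5, 0+6=6
a = 4: 4+0=4, 4+4=1, 4+5=2, 4+6=3
a = 5: 5+0=5, 5+4=2, 5+5=3, 5+6=4
a = 6: 6+0=6, 6+4=3, 6+5=4, 6+6=5
A + B = {0, 1, 2, 3, 4, 5, 6}, so |A + B| = 7.
Verify: 7 ≥ 7? Yes ✓.

CD lower bound = 7, actual |A + B| = 7.


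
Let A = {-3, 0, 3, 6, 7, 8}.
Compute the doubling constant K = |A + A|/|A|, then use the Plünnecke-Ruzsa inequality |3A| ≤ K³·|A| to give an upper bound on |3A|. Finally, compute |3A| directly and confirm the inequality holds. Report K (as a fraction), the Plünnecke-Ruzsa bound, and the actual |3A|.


|A| = 6.
Step 1: Compute A + A by enumerating all 36 pairs.
A + A = {-6, -3, 0, 3, 4, 5, 6, 7, 8, 9, 10, 11, 12, 13, 14, 15, 16}, so |A + A| = 17.
Step 2: Doubling constant K = |A + A|/|A| = 17/6 = 17/6 ≈ 2.8333.
Step 3: Plünnecke-Ruzsa gives |3A| ≤ K³·|A| = (2.8333)³ · 6 ≈ 136.4722.
Step 4: Compute 3A = A + A + A directly by enumerating all triples (a,b,c) ∈ A³; |3A| = 28.
Step 5: Check 28 ≤ 136.4722? Yes ✓.

K = 17/6, Plünnecke-Ruzsa bound K³|A| ≈ 136.4722, |3A| = 28, inequality holds.


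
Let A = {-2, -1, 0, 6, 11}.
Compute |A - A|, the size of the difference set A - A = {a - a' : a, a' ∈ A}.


A - A = {a - a' : a, a' ∈ A}; |A| = 5.
Bounds: 2|A|-1 ≤ |A - A| ≤ |A|² - |A| + 1, i.e. 9 ≤ |A - A| ≤ 21.
Note: 0 ∈ A - A always (from a - a). The set is symmetric: if d ∈ A - A then -d ∈ A - A.
Enumerate nonzero differences d = a - a' with a > a' (then include -d):
Positive differences: {1, 2, 5, 6, 7, 8, 11, 12, 13}
Full difference set: {0} ∪ (positive diffs) ∪ (negative diffs).
|A - A| = 1 + 2·9 = 19 (matches direct enumeration: 19).

|A - A| = 19


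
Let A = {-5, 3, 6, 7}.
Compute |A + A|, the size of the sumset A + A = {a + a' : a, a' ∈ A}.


A + A = {a + a' : a, a' ∈ A}; |A| = 4.
General bounds: 2|A| - 1 ≤ |A + A| ≤ |A|(|A|+1)/2, i.e. 7 ≤ |A + A| ≤ 10.
Lower bound 2|A|-1 is attained iff A is an arithmetic progression.
Enumerate sums a + a' for a ≤ a' (symmetric, so this suffices):
a = -5: -5+-5=-10, -5+3=-2, -5+6=1, -5+7=2
a = 3: 3+3=6, 3+6=9, 3+7=10
a = 6: 6+6=12, 6+7=13
a = 7: 7+7=14
Distinct sums: {-10, -2, 1, 2, 6, 9, 10, 12, 13, 14}
|A + A| = 10

|A + A| = 10


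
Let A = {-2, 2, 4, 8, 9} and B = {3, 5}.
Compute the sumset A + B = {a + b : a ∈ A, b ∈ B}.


A + B = {a + b : a ∈ A, b ∈ B}.
Enumerate all |A|·|B| = 5·2 = 10 pairs (a, b) and collect distinct sums.
a = -2: -2+3=1, -2+5=3
a = 2: 2+3=5, 2+5=7
a = 4: 4+3=7, 4+5=9
a = 8: 8+3=11, 8+5=13
a = 9: 9+3=12, 9+5=14
Collecting distinct sums: A + B = {1, 3, 5, 7, 9, 11, 12, 13, 14}
|A + B| = 9

A + B = {1, 3, 5, 7, 9, 11, 12, 13, 14}


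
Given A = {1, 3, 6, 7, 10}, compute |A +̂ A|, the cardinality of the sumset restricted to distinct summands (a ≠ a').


Restricted sumset: A +̂ A = {a + a' : a ∈ A, a' ∈ A, a ≠ a'}.
Equivalently, take A + A and drop any sum 2a that is achievable ONLY as a + a for a ∈ A (i.e. sums representable only with equal summands).
Enumerate pairs (a, a') with a < a' (symmetric, so each unordered pair gives one sum; this covers all a ≠ a'):
  1 + 3 = 4
  1 + 6 = 7
  1 + 7 = 8
  1 + 10 = 11
  3 + 6 = 9
  3 + 7 = 10
  3 + 10 = 13
  6 + 7 = 13
  6 + 10 = 16
  7 + 10 = 17
Collected distinct sums: {4, 7, 8, 9, 10, 11, 13, 16, 17}
|A +̂ A| = 9
(Reference bound: |A +̂ A| ≥ 2|A| - 3 for |A| ≥ 2, with |A| = 5 giving ≥ 7.)

|A +̂ A| = 9


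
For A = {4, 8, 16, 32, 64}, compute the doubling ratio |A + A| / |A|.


|A| = 5.
Compute A + A by enumerating all 25 pairs.
A + A = {8, 12, 16, 20, 24, 32, 36, 40, 48, 64, 68, 72, 80, 96, 128}, so |A + A| = 15.
K = |A + A| / |A| = 15/5 = 3/1 ≈ 3.0000.
Reference: AP of size 5 gives K = 9/5 ≈ 1.8000; a fully generic set of size 5 gives K ≈ 3.0000.

|A| = 5, |A + A| = 15, K = 15/5 = 3/1.


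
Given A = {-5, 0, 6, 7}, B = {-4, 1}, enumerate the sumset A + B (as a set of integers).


A + B = {a + b : a ∈ A, b ∈ B}.
Enumerate all |A|·|B| = 4·2 = 8 pairs (a, b) and collect distinct sums.
a = -5: -5+-4=-9, -5+1=-4
a = 0: 0+-4=-4, 0+1=1
a = 6: 6+-4=2, 6+1=7
a = 7: 7+-4=3, 7+1=8
Collecting distinct sums: A + B = {-9, -4, 1, 2, 3, 7, 8}
|A + B| = 7

A + B = {-9, -4, 1, 2, 3, 7, 8}


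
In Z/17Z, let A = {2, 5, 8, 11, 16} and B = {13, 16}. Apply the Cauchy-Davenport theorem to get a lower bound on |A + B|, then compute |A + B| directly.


Cauchy-Davenport: |A + B| ≥ min(p, |A| + |B| - 1) for A, B nonempty in Z/pZ.
|A| = 5, |B| = 2, p = 17.
CD lower bound = min(17, 5 + 2 - 1) = min(17, 6) = 6.
Compute A + B mod 17 directly:
a = 2: 2+13=15, 2+16=1
a = 5: 5+13=1, 5+16=4
a = 8: 8+13=4, 8+16=7
a = 11: 11+13=7, 11+16=10
a = 16: 16+13=12, 16+16=15
A + B = {1, 4, 7, 10, 12, 15}, so |A + B| = 6.
Verify: 6 ≥ 6? Yes ✓.

CD lower bound = 6, actual |A + B| = 6.


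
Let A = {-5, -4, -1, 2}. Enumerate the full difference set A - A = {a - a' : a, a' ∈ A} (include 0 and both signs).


A - A = {a - a' : a, a' ∈ A}.
Compute a - a' for each ordered pair (a, a'):
a = -5: -5--5=0, -5--4=-1, -5--1=-4, -5-2=-7
a = -4: -4--5=1, -4--4=0, -4--1=-3, -4-2=-6
a = -1: -1--5=4, -1--4=3, -1--1=0, -1-2=-3
a = 2: 2--5=7, 2--4=6, 2--1=3, 2-2=0
Collecting distinct values (and noting 0 appears from a-a):
A - A = {-7, -6, -4, -3, -1, 0, 1, 3, 4, 6, 7}
|A - A| = 11

A - A = {-7, -6, -4, -3, -1, 0, 1, 3, 4, 6, 7}


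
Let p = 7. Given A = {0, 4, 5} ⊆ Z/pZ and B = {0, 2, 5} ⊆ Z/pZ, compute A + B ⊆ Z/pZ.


Work in Z/7Z: reduce every sum a + b modulo 7.
Enumerate all 9 pairs:
a = 0: 0+0=0, 0+2=2, 0+5=5
a = 4: 4+0=4, 4+2=6, 4+5=2
a = 5: 5+0=5, 5+2=0, 5+5=3
Distinct residues collected: {0, 2, 3, 4, 5, 6}
|A + B| = 6 (out of 7 total residues).

A + B = {0, 2, 3, 4, 5, 6}


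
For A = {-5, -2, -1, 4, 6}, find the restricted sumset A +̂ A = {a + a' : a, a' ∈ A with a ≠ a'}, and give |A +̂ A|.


Restricted sumset: A +̂ A = {a + a' : a ∈ A, a' ∈ A, a ≠ a'}.
Equivalently, take A + A and drop any sum 2a that is achievable ONLY as a + a for a ∈ A (i.e. sums representable only with equal summands).
Enumerate pairs (a, a') with a < a' (symmetric, so each unordered pair gives one sum; this covers all a ≠ a'):
  -5 + -2 = -7
  -5 + -1 = -6
  -5 + 4 = -1
  -5 + 6 = 1
  -2 + -1 = -3
  -2 + 4 = 2
  -2 + 6 = 4
  -1 + 4 = 3
  -1 + 6 = 5
  4 + 6 = 10
Collected distinct sums: {-7, -6, -3, -1, 1, 2, 3, 4, 5, 10}
|A +̂ A| = 10
(Reference bound: |A +̂ A| ≥ 2|A| - 3 for |A| ≥ 2, with |A| = 5 giving ≥ 7.)

|A +̂ A| = 10


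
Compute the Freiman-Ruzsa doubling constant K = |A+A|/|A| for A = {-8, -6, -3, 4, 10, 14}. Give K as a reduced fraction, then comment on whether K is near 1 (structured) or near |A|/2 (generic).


|A| = 6.
Compute A + A by enumerating all 36 pairs.
A + A = {-16, -14, -12, -11, -9, -6, -4, -2, 1, 2, 4, 6, 7, 8, 11, 14, 18, 20, 24, 28}, so |A + A| = 20.
K = |A + A| / |A| = 20/6 = 10/3 ≈ 3.3333.
Reference: AP of size 6 gives K = 11/6 ≈ 1.8333; a fully generic set of size 6 gives K ≈ 3.5000.

|A| = 6, |A + A| = 20, K = 20/6 = 10/3.


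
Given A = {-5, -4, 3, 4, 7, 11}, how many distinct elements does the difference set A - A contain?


A - A = {a - a' : a, a' ∈ A}; |A| = 6.
Bounds: 2|A|-1 ≤ |A - A| ≤ |A|² - |A| + 1, i.e. 11 ≤ |A - A| ≤ 31.
Note: 0 ∈ A - A always (from a - a). The set is symmetric: if d ∈ A - A then -d ∈ A - A.
Enumerate nonzero differences d = a - a' with a > a' (then include -d):
Positive differences: {1, 3, 4, 7, 8, 9, 11, 12, 15, 16}
Full difference set: {0} ∪ (positive diffs) ∪ (negative diffs).
|A - A| = 1 + 2·10 = 21 (matches direct enumeration: 21).

|A - A| = 21


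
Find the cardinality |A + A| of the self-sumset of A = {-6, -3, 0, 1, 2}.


A + A = {a + a' : a, a' ∈ A}; |A| = 5.
General bounds: 2|A| - 1 ≤ |A + A| ≤ |A|(|A|+1)/2, i.e. 9 ≤ |A + A| ≤ 15.
Lower bound 2|A|-1 is attained iff A is an arithmetic progression.
Enumerate sums a + a' for a ≤ a' (symmetric, so this suffices):
a = -6: -6+-6=-12, -6+-3=-9, -6+0=-6, -6+1=-5, -6+2=-4
a = -3: -3+-3=-6, -3+0=-3, -3+1=-2, -3+2=-1
a = 0: 0+0=0, 0+1=1, 0+2=2
a = 1: 1+1=2, 1+2=3
a = 2: 2+2=4
Distinct sums: {-12, -9, -6, -5, -4, -3, -2, -1, 0, 1, 2, 3, 4}
|A + A| = 13

|A + A| = 13


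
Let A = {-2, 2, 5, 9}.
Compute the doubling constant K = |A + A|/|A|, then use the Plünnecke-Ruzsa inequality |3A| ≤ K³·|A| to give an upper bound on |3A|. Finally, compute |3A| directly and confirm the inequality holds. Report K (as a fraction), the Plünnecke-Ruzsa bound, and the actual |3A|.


|A| = 4.
Step 1: Compute A + A by enumerating all 16 pairs.
A + A = {-4, 0, 3, 4, 7, 10, 11, 14, 18}, so |A + A| = 9.
Step 2: Doubling constant K = |A + A|/|A| = 9/4 = 9/4 ≈ 2.2500.
Step 3: Plünnecke-Ruzsa gives |3A| ≤ K³·|A| = (2.2500)³ · 4 ≈ 45.5625.
Step 4: Compute 3A = A + A + A directly by enumerating all triples (a,b,c) ∈ A³; |3A| = 16.
Step 5: Check 16 ≤ 45.5625? Yes ✓.

K = 9/4, Plünnecke-Ruzsa bound K³|A| ≈ 45.5625, |3A| = 16, inequality holds.


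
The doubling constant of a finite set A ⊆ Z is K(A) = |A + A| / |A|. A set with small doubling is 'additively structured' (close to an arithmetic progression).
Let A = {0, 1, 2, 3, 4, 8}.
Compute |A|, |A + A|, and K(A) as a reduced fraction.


|A| = 6.
Compute A + A by enumerating all 36 pairs.
A + A = {0, 1, 2, 3, 4, 5, 6, 7, 8, 9, 10, 11, 12, 16}, so |A + A| = 14.
K = |A + A| / |A| = 14/6 = 7/3 ≈ 2.3333.
Reference: AP of size 6 gives K = 11/6 ≈ 1.8333; a fully generic set of size 6 gives K ≈ 3.5000.

|A| = 6, |A + A| = 14, K = 14/6 = 7/3.


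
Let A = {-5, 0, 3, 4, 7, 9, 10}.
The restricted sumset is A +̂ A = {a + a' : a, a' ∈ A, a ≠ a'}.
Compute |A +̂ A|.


Restricted sumset: A +̂ A = {a + a' : a ∈ A, a' ∈ A, a ≠ a'}.
Equivalently, take A + A and drop any sum 2a that is achievable ONLY as a + a for a ∈ A (i.e. sums representable only with equal summands).
Enumerate pairs (a, a') with a < a' (symmetric, so each unordered pair gives one sum; this covers all a ≠ a'):
  -5 + 0 = -5
  -5 + 3 = -2
  -5 + 4 = -1
  -5 + 7 = 2
  -5 + 9 = 4
  -5 + 10 = 5
  0 + 3 = 3
  0 + 4 = 4
  0 + 7 = 7
  0 + 9 = 9
  0 + 10 = 10
  3 + 4 = 7
  3 + 7 = 10
  3 + 9 = 12
  3 + 10 = 13
  4 + 7 = 11
  4 + 9 = 13
  4 + 10 = 14
  7 + 9 = 16
  7 + 10 = 17
  9 + 10 = 19
Collected distinct sums: {-5, -2, -1, 2, 3, 4, 5, 7, 9, 10, 11, 12, 13, 14, 16, 17, 19}
|A +̂ A| = 17
(Reference bound: |A +̂ A| ≥ 2|A| - 3 for |A| ≥ 2, with |A| = 7 giving ≥ 11.)

|A +̂ A| = 17


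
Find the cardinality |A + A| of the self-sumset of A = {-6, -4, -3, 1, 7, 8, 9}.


A + A = {a + a' : a, a' ∈ A}; |A| = 7.
General bounds: 2|A| - 1 ≤ |A + A| ≤ |A|(|A|+1)/2, i.e. 13 ≤ |A + A| ≤ 28.
Lower bound 2|A|-1 is attained iff A is an arithmetic progression.
Enumerate sums a + a' for a ≤ a' (symmetric, so this suffices):
a = -6: -6+-6=-12, -6+-4=-10, -6+-3=-9, -6+1=-5, -6+7=1, -6+8=2, -6+9=3
a = -4: -4+-4=-8, -4+-3=-7, -4+1=-3, -4+7=3, -4+8=4, -4+9=5
a = -3: -3+-3=-6, -3+1=-2, -3+7=4, -3+8=5, -3+9=6
a = 1: 1+1=2, 1+7=8, 1+8=9, 1+9=10
a = 7: 7+7=14, 7+8=15, 7+9=16
a = 8: 8+8=16, 8+9=17
a = 9: 9+9=18
Distinct sums: {-12, -10, -9, -8, -7, -6, -5, -3, -2, 1, 2, 3, 4, 5, 6, 8, 9, 10, 14, 15, 16, 17, 18}
|A + A| = 23

|A + A| = 23


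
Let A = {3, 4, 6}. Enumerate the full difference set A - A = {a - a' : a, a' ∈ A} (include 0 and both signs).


A - A = {a - a' : a, a' ∈ A}.
Compute a - a' for each ordered pair (a, a'):
a = 3: 3-3=0, 3-4=-1, 3-6=-3
a = 4: 4-3=1, 4-4=0, 4-6=-2
a = 6: 6-3=3, 6-4=2, 6-6=0
Collecting distinct values (and noting 0 appears from a-a):
A - A = {-3, -2, -1, 0, 1, 2, 3}
|A - A| = 7

A - A = {-3, -2, -1, 0, 1, 2, 3}


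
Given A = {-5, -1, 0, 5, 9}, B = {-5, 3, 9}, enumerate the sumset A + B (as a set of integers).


A + B = {a + b : a ∈ A, b ∈ B}.
Enumerate all |A|·|B| = 5·3 = 15 pairs (a, b) and collect distinct sums.
a = -5: -5+-5=-10, -5+3=-2, -5+9=4
a = -1: -1+-5=-6, -1+3=2, -1+9=8
a = 0: 0+-5=-5, 0+3=3, 0+9=9
a = 5: 5+-5=0, 5+3=8, 5+9=14
a = 9: 9+-5=4, 9+3=12, 9+9=18
Collecting distinct sums: A + B = {-10, -6, -5, -2, 0, 2, 3, 4, 8, 9, 12, 14, 18}
|A + B| = 13

A + B = {-10, -6, -5, -2, 0, 2, 3, 4, 8, 9, 12, 14, 18}


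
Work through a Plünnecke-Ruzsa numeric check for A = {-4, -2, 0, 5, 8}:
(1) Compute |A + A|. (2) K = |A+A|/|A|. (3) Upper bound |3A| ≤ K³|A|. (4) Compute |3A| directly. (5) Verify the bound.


|A| = 5.
Step 1: Compute A + A by enumerating all 25 pairs.
A + A = {-8, -6, -4, -2, 0, 1, 3, 4, 5, 6, 8, 10, 13, 16}, so |A + A| = 14.
Step 2: Doubling constant K = |A + A|/|A| = 14/5 = 14/5 ≈ 2.8000.
Step 3: Plünnecke-Ruzsa gives |3A| ≤ K³·|A| = (2.8000)³ · 5 ≈ 109.7600.
Step 4: Compute 3A = A + A + A directly by enumerating all triples (a,b,c) ∈ A³; |3A| = 27.
Step 5: Check 27 ≤ 109.7600? Yes ✓.

K = 14/5, Plünnecke-Ruzsa bound K³|A| ≈ 109.7600, |3A| = 27, inequality holds.


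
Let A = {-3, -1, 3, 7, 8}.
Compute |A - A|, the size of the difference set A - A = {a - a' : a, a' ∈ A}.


A - A = {a - a' : a, a' ∈ A}; |A| = 5.
Bounds: 2|A|-1 ≤ |A - A| ≤ |A|² - |A| + 1, i.e. 9 ≤ |A - A| ≤ 21.
Note: 0 ∈ A - A always (from a - a). The set is symmetric: if d ∈ A - A then -d ∈ A - A.
Enumerate nonzero differences d = a - a' with a > a' (then include -d):
Positive differences: {1, 2, 4, 5, 6, 8, 9, 10, 11}
Full difference set: {0} ∪ (positive diffs) ∪ (negative diffs).
|A - A| = 1 + 2·9 = 19 (matches direct enumeration: 19).

|A - A| = 19


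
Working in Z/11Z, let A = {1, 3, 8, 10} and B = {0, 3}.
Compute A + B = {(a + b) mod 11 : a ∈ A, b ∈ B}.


Work in Z/11Z: reduce every sum a + b modulo 11.
Enumerate all 8 pairs:
a = 1: 1+0=1, 1+3=4
a = 3: 3+0=3, 3+3=6
a = 8: 8+0=8, 8+3=0
a = 10: 10+0=10, 10+3=2
Distinct residues collected: {0, 1, 2, 3, 4, 6, 8, 10}
|A + B| = 8 (out of 11 total residues).

A + B = {0, 1, 2, 3, 4, 6, 8, 10}


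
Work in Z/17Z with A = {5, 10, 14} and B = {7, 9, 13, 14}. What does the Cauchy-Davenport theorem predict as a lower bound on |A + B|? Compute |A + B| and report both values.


Cauchy-Davenport: |A + B| ≥ min(p, |A| + |B| - 1) for A, B nonempty in Z/pZ.
|A| = 3, |B| = 4, p = 17.
CD lower bound = min(17, 3 + 4 - 1) = min(17, 6) = 6.
Compute A + B mod 17 directly:
a = 5: 5+7=12, 5+9=14, 5+13=1, 5+14=2
a = 10: 10+7=0, 10+9=2, 10+13=6, 10+14=7
a = 14: 14+7=4, 14+9=6, 14+13=10, 14+14=11
A + B = {0, 1, 2, 4, 6, 7, 10, 11, 12, 14}, so |A + B| = 10.
Verify: 10 ≥ 6? Yes ✓.

CD lower bound = 6, actual |A + B| = 10.


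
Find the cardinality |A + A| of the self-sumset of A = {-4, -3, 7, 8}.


A + A = {a + a' : a, a' ∈ A}; |A| = 4.
General bounds: 2|A| - 1 ≤ |A + A| ≤ |A|(|A|+1)/2, i.e. 7 ≤ |A + A| ≤ 10.
Lower bound 2|A|-1 is attained iff A is an arithmetic progression.
Enumerate sums a + a' for a ≤ a' (symmetric, so this suffices):
a = -4: -4+-4=-8, -4+-3=-7, -4+7=3, -4+8=4
a = -3: -3+-3=-6, -3+7=4, -3+8=5
a = 7: 7+7=14, 7+8=15
a = 8: 8+8=16
Distinct sums: {-8, -7, -6, 3, 4, 5, 14, 15, 16}
|A + A| = 9

|A + A| = 9


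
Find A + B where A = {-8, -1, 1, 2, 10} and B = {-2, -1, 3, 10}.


A + B = {a + b : a ∈ A, b ∈ B}.
Enumerate all |A|·|B| = 5·4 = 20 pairs (a, b) and collect distinct sums.
a = -8: -8+-2=-10, -8+-1=-9, -8+3=-5, -8+10=2
a = -1: -1+-2=-3, -1+-1=-2, -1+3=2, -1+10=9
a = 1: 1+-2=-1, 1+-1=0, 1+3=4, 1+10=11
a = 2: 2+-2=0, 2+-1=1, 2+3=5, 2+10=12
a = 10: 10+-2=8, 10+-1=9, 10+3=13, 10+10=20
Collecting distinct sums: A + B = {-10, -9, -5, -3, -2, -1, 0, 1, 2, 4, 5, 8, 9, 11, 12, 13, 20}
|A + B| = 17

A + B = {-10, -9, -5, -3, -2, -1, 0, 1, 2, 4, 5, 8, 9, 11, 12, 13, 20}


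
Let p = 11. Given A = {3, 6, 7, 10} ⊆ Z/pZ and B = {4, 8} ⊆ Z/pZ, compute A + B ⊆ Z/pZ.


Work in Z/11Z: reduce every sum a + b modulo 11.
Enumerate all 8 pairs:
a = 3: 3+4=7, 3+8=0
a = 6: 6+4=10, 6+8=3
a = 7: 7+4=0, 7+8=4
a = 10: 10+4=3, 10+8=7
Distinct residues collected: {0, 3, 4, 7, 10}
|A + B| = 5 (out of 11 total residues).

A + B = {0, 3, 4, 7, 10}


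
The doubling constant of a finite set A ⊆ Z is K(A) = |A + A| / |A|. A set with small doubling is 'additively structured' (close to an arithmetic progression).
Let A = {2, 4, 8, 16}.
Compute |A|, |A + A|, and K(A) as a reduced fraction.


|A| = 4.
Compute A + A by enumerating all 16 pairs.
A + A = {4, 6, 8, 10, 12, 16, 18, 20, 24, 32}, so |A + A| = 10.
K = |A + A| / |A| = 10/4 = 5/2 ≈ 2.5000.
Reference: AP of size 4 gives K = 7/4 ≈ 1.7500; a fully generic set of size 4 gives K ≈ 2.5000.

|A| = 4, |A + A| = 10, K = 10/4 = 5/2.


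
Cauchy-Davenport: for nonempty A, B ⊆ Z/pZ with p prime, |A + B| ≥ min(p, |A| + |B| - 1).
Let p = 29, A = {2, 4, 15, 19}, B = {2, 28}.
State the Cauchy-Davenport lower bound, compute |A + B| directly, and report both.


Cauchy-Davenport: |A + B| ≥ min(p, |A| + |B| - 1) for A, B nonempty in Z/pZ.
|A| = 4, |B| = 2, p = 29.
CD lower bound = min(29, 4 + 2 - 1) = min(29, 5) = 5.
Compute A + B mod 29 directly:
a = 2: 2+2=4, 2+28=1
a = 4: 4+2=6, 4+28=3
a = 15: 15+2=17, 15+28=14
a = 19: 19+2=21, 19+28=18
A + B = {1, 3, 4, 6, 14, 17, 18, 21}, so |A + B| = 8.
Verify: 8 ≥ 5? Yes ✓.

CD lower bound = 5, actual |A + B| = 8.


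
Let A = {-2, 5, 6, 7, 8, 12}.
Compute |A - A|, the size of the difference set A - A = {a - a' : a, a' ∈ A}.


A - A = {a - a' : a, a' ∈ A}; |A| = 6.
Bounds: 2|A|-1 ≤ |A - A| ≤ |A|² - |A| + 1, i.e. 11 ≤ |A - A| ≤ 31.
Note: 0 ∈ A - A always (from a - a). The set is symmetric: if d ∈ A - A then -d ∈ A - A.
Enumerate nonzero differences d = a - a' with a > a' (then include -d):
Positive differences: {1, 2, 3, 4, 5, 6, 7, 8, 9, 10, 14}
Full difference set: {0} ∪ (positive diffs) ∪ (negative diffs).
|A - A| = 1 + 2·11 = 23 (matches direct enumeration: 23).

|A - A| = 23


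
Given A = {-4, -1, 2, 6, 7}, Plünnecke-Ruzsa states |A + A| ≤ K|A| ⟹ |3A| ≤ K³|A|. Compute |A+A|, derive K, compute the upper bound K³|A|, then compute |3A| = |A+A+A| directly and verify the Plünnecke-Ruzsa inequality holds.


|A| = 5.
Step 1: Compute A + A by enumerating all 25 pairs.
A + A = {-8, -5, -2, 1, 2, 3, 4, 5, 6, 8, 9, 12, 13, 14}, so |A + A| = 14.
Step 2: Doubling constant K = |A + A|/|A| = 14/5 = 14/5 ≈ 2.8000.
Step 3: Plünnecke-Ruzsa gives |3A| ≤ K³·|A| = (2.8000)³ · 5 ≈ 109.7600.
Step 4: Compute 3A = A + A + A directly by enumerating all triples (a,b,c) ∈ A³; |3A| = 27.
Step 5: Check 27 ≤ 109.7600? Yes ✓.

K = 14/5, Plünnecke-Ruzsa bound K³|A| ≈ 109.7600, |3A| = 27, inequality holds.


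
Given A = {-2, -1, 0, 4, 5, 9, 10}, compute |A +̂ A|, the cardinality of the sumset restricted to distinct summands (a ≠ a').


Restricted sumset: A +̂ A = {a + a' : a ∈ A, a' ∈ A, a ≠ a'}.
Equivalently, take A + A and drop any sum 2a that is achievable ONLY as a + a for a ∈ A (i.e. sums representable only with equal summands).
Enumerate pairs (a, a') with a < a' (symmetric, so each unordered pair gives one sum; this covers all a ≠ a'):
  -2 + -1 = -3
  -2 + 0 = -2
  -2 + 4 = 2
  -2 + 5 = 3
  -2 + 9 = 7
  -2 + 10 = 8
  -1 + 0 = -1
  -1 + 4 = 3
  -1 + 5 = 4
  -1 + 9 = 8
  -1 + 10 = 9
  0 + 4 = 4
  0 + 5 = 5
  0 + 9 = 9
  0 + 10 = 10
  4 + 5 = 9
  4 + 9 = 13
  4 + 10 = 14
  5 + 9 = 14
  5 + 10 = 15
  9 + 10 = 19
Collected distinct sums: {-3, -2, -1, 2, 3, 4, 5, 7, 8, 9, 10, 13, 14, 15, 19}
|A +̂ A| = 15
(Reference bound: |A +̂ A| ≥ 2|A| - 3 for |A| ≥ 2, with |A| = 7 giving ≥ 11.)

|A +̂ A| = 15


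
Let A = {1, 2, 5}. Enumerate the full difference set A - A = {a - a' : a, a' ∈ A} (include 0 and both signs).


A - A = {a - a' : a, a' ∈ A}.
Compute a - a' for each ordered pair (a, a'):
a = 1: 1-1=0, 1-2=-1, 1-5=-4
a = 2: 2-1=1, 2-2=0, 2-5=-3
a = 5: 5-1=4, 5-2=3, 5-5=0
Collecting distinct values (and noting 0 appears from a-a):
A - A = {-4, -3, -1, 0, 1, 3, 4}
|A - A| = 7

A - A = {-4, -3, -1, 0, 1, 3, 4}


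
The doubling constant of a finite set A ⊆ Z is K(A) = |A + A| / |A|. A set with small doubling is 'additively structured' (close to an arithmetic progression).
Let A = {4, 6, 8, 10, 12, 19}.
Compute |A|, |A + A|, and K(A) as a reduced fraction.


|A| = 6.
Compute A + A by enumerating all 36 pairs.
A + A = {8, 10, 12, 14, 16, 18, 20, 22, 23, 24, 25, 27, 29, 31, 38}, so |A + A| = 15.
K = |A + A| / |A| = 15/6 = 5/2 ≈ 2.5000.
Reference: AP of size 6 gives K = 11/6 ≈ 1.8333; a fully generic set of size 6 gives K ≈ 3.5000.

|A| = 6, |A + A| = 15, K = 15/6 = 5/2.


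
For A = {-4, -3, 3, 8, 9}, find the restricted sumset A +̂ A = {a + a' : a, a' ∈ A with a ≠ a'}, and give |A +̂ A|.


Restricted sumset: A +̂ A = {a + a' : a ∈ A, a' ∈ A, a ≠ a'}.
Equivalently, take A + A and drop any sum 2a that is achievable ONLY as a + a for a ∈ A (i.e. sums representable only with equal summands).
Enumerate pairs (a, a') with a < a' (symmetric, so each unordered pair gives one sum; this covers all a ≠ a'):
  -4 + -3 = -7
  -4 + 3 = -1
  -4 + 8 = 4
  -4 + 9 = 5
  -3 + 3 = 0
  -3 + 8 = 5
  -3 + 9 = 6
  3 + 8 = 11
  3 + 9 = 12
  8 + 9 = 17
Collected distinct sums: {-7, -1, 0, 4, 5, 6, 11, 12, 17}
|A +̂ A| = 9
(Reference bound: |A +̂ A| ≥ 2|A| - 3 for |A| ≥ 2, with |A| = 5 giving ≥ 7.)

|A +̂ A| = 9


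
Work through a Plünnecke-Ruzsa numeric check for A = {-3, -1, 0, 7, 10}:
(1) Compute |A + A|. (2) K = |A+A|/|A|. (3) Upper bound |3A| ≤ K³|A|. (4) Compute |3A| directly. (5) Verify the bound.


|A| = 5.
Step 1: Compute A + A by enumerating all 25 pairs.
A + A = {-6, -4, -3, -2, -1, 0, 4, 6, 7, 9, 10, 14, 17, 20}, so |A + A| = 14.
Step 2: Doubling constant K = |A + A|/|A| = 14/5 = 14/5 ≈ 2.8000.
Step 3: Plünnecke-Ruzsa gives |3A| ≤ K³·|A| = (2.8000)³ · 5 ≈ 109.7600.
Step 4: Compute 3A = A + A + A directly by enumerating all triples (a,b,c) ∈ A³; |3A| = 29.
Step 5: Check 29 ≤ 109.7600? Yes ✓.

K = 14/5, Plünnecke-Ruzsa bound K³|A| ≈ 109.7600, |3A| = 29, inequality holds.


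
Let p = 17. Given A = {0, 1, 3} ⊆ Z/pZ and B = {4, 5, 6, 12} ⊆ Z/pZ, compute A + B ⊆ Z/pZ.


Work in Z/17Z: reduce every sum a + b modulo 17.
Enumerate all 12 pairs:
a = 0: 0+4=4, 0+5=5, 0+6=6, 0+12=12
a = 1: 1+4=5, 1+5=6, 1+6=7, 1+12=13
a = 3: 3+4=7, 3+5=8, 3+6=9, 3+12=15
Distinct residues collected: {4, 5, 6, 7, 8, 9, 12, 13, 15}
|A + B| = 9 (out of 17 total residues).

A + B = {4, 5, 6, 7, 8, 9, 12, 13, 15}


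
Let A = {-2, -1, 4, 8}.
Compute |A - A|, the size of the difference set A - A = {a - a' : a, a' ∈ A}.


A - A = {a - a' : a, a' ∈ A}; |A| = 4.
Bounds: 2|A|-1 ≤ |A - A| ≤ |A|² - |A| + 1, i.e. 7 ≤ |A - A| ≤ 13.
Note: 0 ∈ A - A always (from a - a). The set is symmetric: if d ∈ A - A then -d ∈ A - A.
Enumerate nonzero differences d = a - a' with a > a' (then include -d):
Positive differences: {1, 4, 5, 6, 9, 10}
Full difference set: {0} ∪ (positive diffs) ∪ (negative diffs).
|A - A| = 1 + 2·6 = 13 (matches direct enumeration: 13).

|A - A| = 13


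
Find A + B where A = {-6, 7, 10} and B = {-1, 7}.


A + B = {a + b : a ∈ A, b ∈ B}.
Enumerate all |A|·|B| = 3·2 = 6 pairs (a, b) and collect distinct sums.
a = -6: -6+-1=-7, -6+7=1
a = 7: 7+-1=6, 7+7=14
a = 10: 10+-1=9, 10+7=17
Collecting distinct sums: A + B = {-7, 1, 6, 9, 14, 17}
|A + B| = 6

A + B = {-7, 1, 6, 9, 14, 17}


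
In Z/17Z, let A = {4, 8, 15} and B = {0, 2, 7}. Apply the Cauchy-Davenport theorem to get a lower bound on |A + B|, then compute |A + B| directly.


Cauchy-Davenport: |A + B| ≥ min(p, |A| + |B| - 1) for A, B nonempty in Z/pZ.
|A| = 3, |B| = 3, p = 17.
CD lower bound = min(17, 3 + 3 - 1) = min(17, 5) = 5.
Compute A + B mod 17 directly:
a = 4: 4+0=4, 4+2=6, 4+7=11
a = 8: 8+0=8, 8+2=10, 8+7=15
a = 15: 15+0=15, 15+2=0, 15+7=5
A + B = {0, 4, 5, 6, 8, 10, 11, 15}, so |A + B| = 8.
Verify: 8 ≥ 5? Yes ✓.

CD lower bound = 5, actual |A + B| = 8.


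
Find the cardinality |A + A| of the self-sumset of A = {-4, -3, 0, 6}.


A + A = {a + a' : a, a' ∈ A}; |A| = 4.
General bounds: 2|A| - 1 ≤ |A + A| ≤ |A|(|A|+1)/2, i.e. 7 ≤ |A + A| ≤ 10.
Lower bound 2|A|-1 is attained iff A is an arithmetic progression.
Enumerate sums a + a' for a ≤ a' (symmetric, so this suffices):
a = -4: -4+-4=-8, -4+-3=-7, -4+0=-4, -4+6=2
a = -3: -3+-3=-6, -3+0=-3, -3+6=3
a = 0: 0+0=0, 0+6=6
a = 6: 6+6=12
Distinct sums: {-8, -7, -6, -4, -3, 0, 2, 3, 6, 12}
|A + A| = 10

|A + A| = 10


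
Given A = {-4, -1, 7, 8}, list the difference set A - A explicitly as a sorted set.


A - A = {a - a' : a, a' ∈ A}.
Compute a - a' for each ordered pair (a, a'):
a = -4: -4--4=0, -4--1=-3, -4-7=-11, -4-8=-12
a = -1: -1--4=3, -1--1=0, -1-7=-8, -1-8=-9
a = 7: 7--4=11, 7--1=8, 7-7=0, 7-8=-1
a = 8: 8--4=12, 8--1=9, 8-7=1, 8-8=0
Collecting distinct values (and noting 0 appears from a-a):
A - A = {-12, -11, -9, -8, -3, -1, 0, 1, 3, 8, 9, 11, 12}
|A - A| = 13

A - A = {-12, -11, -9, -8, -3, -1, 0, 1, 3, 8, 9, 11, 12}


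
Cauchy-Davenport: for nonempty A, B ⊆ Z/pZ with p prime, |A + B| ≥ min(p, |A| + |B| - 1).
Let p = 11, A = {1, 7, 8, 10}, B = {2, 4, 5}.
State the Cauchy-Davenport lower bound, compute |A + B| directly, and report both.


Cauchy-Davenport: |A + B| ≥ min(p, |A| + |B| - 1) for A, B nonempty in Z/pZ.
|A| = 4, |B| = 3, p = 11.
CD lower bound = min(11, 4 + 3 - 1) = min(11, 6) = 6.
Compute A + B mod 11 directly:
a = 1: 1+2=3, 1+4=5, 1+5=6
a = 7: 7+2=9, 7+4=0, 7+5=1
a = 8: 8+2=10, 8+4=1, 8+5=2
a = 10: 10+2=1, 10+4=3, 10+5=4
A + B = {0, 1, 2, 3, 4, 5, 6, 9, 10}, so |A + B| = 9.
Verify: 9 ≥ 6? Yes ✓.

CD lower bound = 6, actual |A + B| = 9.


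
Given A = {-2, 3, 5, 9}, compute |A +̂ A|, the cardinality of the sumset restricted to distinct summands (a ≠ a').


Restricted sumset: A +̂ A = {a + a' : a ∈ A, a' ∈ A, a ≠ a'}.
Equivalently, take A + A and drop any sum 2a that is achievable ONLY as a + a for a ∈ A (i.e. sums representable only with equal summands).
Enumerate pairs (a, a') with a < a' (symmetric, so each unordered pair gives one sum; this covers all a ≠ a'):
  -2 + 3 = 1
  -2 + 5 = 3
  -2 + 9 = 7
  3 + 5 = 8
  3 + 9 = 12
  5 + 9 = 14
Collected distinct sums: {1, 3, 7, 8, 12, 14}
|A +̂ A| = 6
(Reference bound: |A +̂ A| ≥ 2|A| - 3 for |A| ≥ 2, with |A| = 4 giving ≥ 5.)

|A +̂ A| = 6


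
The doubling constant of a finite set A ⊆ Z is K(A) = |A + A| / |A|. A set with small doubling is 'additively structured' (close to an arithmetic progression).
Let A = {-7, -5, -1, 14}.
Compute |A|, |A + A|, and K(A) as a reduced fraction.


|A| = 4.
Compute A + A by enumerating all 16 pairs.
A + A = {-14, -12, -10, -8, -6, -2, 7, 9, 13, 28}, so |A + A| = 10.
K = |A + A| / |A| = 10/4 = 5/2 ≈ 2.5000.
Reference: AP of size 4 gives K = 7/4 ≈ 1.7500; a fully generic set of size 4 gives K ≈ 2.5000.

|A| = 4, |A + A| = 10, K = 10/4 = 5/2.


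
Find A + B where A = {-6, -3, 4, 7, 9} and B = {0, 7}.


A + B = {a + b : a ∈ A, b ∈ B}.
Enumerate all |A|·|B| = 5·2 = 10 pairs (a, b) and collect distinct sums.
a = -6: -6+0=-6, -6+7=1
a = -3: -3+0=-3, -3+7=4
a = 4: 4+0=4, 4+7=11
a = 7: 7+0=7, 7+7=14
a = 9: 9+0=9, 9+7=16
Collecting distinct sums: A + B = {-6, -3, 1, 4, 7, 9, 11, 14, 16}
|A + B| = 9

A + B = {-6, -3, 1, 4, 7, 9, 11, 14, 16}


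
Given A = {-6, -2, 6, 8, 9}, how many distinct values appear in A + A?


A + A = {a + a' : a, a' ∈ A}; |A| = 5.
General bounds: 2|A| - 1 ≤ |A + A| ≤ |A|(|A|+1)/2, i.e. 9 ≤ |A + A| ≤ 15.
Lower bound 2|A|-1 is attained iff A is an arithmetic progression.
Enumerate sums a + a' for a ≤ a' (symmetric, so this suffices):
a = -6: -6+-6=-12, -6+-2=-8, -6+6=0, -6+8=2, -6+9=3
a = -2: -2+-2=-4, -2+6=4, -2+8=6, -2+9=7
a = 6: 6+6=12, 6+8=14, 6+9=15
a = 8: 8+8=16, 8+9=17
a = 9: 9+9=18
Distinct sums: {-12, -8, -4, 0, 2, 3, 4, 6, 7, 12, 14, 15, 16, 17, 18}
|A + A| = 15

|A + A| = 15


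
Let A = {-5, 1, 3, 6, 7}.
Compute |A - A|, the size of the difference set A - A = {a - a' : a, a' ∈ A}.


A - A = {a - a' : a, a' ∈ A}; |A| = 5.
Bounds: 2|A|-1 ≤ |A - A| ≤ |A|² - |A| + 1, i.e. 9 ≤ |A - A| ≤ 21.
Note: 0 ∈ A - A always (from a - a). The set is symmetric: if d ∈ A - A then -d ∈ A - A.
Enumerate nonzero differences d = a - a' with a > a' (then include -d):
Positive differences: {1, 2, 3, 4, 5, 6, 8, 11, 12}
Full difference set: {0} ∪ (positive diffs) ∪ (negative diffs).
|A - A| = 1 + 2·9 = 19 (matches direct enumeration: 19).

|A - A| = 19


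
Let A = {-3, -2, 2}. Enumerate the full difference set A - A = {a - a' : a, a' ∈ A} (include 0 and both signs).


A - A = {a - a' : a, a' ∈ A}.
Compute a - a' for each ordered pair (a, a'):
a = -3: -3--3=0, -3--2=-1, -3-2=-5
a = -2: -2--3=1, -2--2=0, -2-2=-4
a = 2: 2--3=5, 2--2=4, 2-2=0
Collecting distinct values (and noting 0 appears from a-a):
A - A = {-5, -4, -1, 0, 1, 4, 5}
|A - A| = 7

A - A = {-5, -4, -1, 0, 1, 4, 5}


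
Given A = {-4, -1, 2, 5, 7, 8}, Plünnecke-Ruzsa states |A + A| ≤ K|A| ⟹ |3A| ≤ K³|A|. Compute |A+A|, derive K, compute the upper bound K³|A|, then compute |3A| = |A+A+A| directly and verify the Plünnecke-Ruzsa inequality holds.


|A| = 6.
Step 1: Compute A + A by enumerating all 36 pairs.
A + A = {-8, -5, -2, 1, 3, 4, 6, 7, 9, 10, 12, 13, 14, 15, 16}, so |A + A| = 15.
Step 2: Doubling constant K = |A + A|/|A| = 15/6 = 15/6 ≈ 2.5000.
Step 3: Plünnecke-Ruzsa gives |3A| ≤ K³·|A| = (2.5000)³ · 6 ≈ 93.7500.
Step 4: Compute 3A = A + A + A directly by enumerating all triples (a,b,c) ∈ A³; |3A| = 27.
Step 5: Check 27 ≤ 93.7500? Yes ✓.

K = 15/6, Plünnecke-Ruzsa bound K³|A| ≈ 93.7500, |3A| = 27, inequality holds.


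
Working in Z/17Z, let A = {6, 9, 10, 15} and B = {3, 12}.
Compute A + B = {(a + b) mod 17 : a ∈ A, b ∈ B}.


Work in Z/17Z: reduce every sum a + b modulo 17.
Enumerate all 8 pairs:
a = 6: 6+3=9, 6+12=1
a = 9: 9+3=12, 9+12=4
a = 10: 10+3=13, 10+12=5
a = 15: 15+3=1, 15+12=10
Distinct residues collected: {1, 4, 5, 9, 10, 12, 13}
|A + B| = 7 (out of 17 total residues).

A + B = {1, 4, 5, 9, 10, 12, 13}


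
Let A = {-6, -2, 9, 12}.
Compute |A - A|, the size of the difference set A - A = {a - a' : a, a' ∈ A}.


A - A = {a - a' : a, a' ∈ A}; |A| = 4.
Bounds: 2|A|-1 ≤ |A - A| ≤ |A|² - |A| + 1, i.e. 7 ≤ |A - A| ≤ 13.
Note: 0 ∈ A - A always (from a - a). The set is symmetric: if d ∈ A - A then -d ∈ A - A.
Enumerate nonzero differences d = a - a' with a > a' (then include -d):
Positive differences: {3, 4, 11, 14, 15, 18}
Full difference set: {0} ∪ (positive diffs) ∪ (negative diffs).
|A - A| = 1 + 2·6 = 13 (matches direct enumeration: 13).

|A - A| = 13


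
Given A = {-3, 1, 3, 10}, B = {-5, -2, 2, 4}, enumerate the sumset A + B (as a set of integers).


A + B = {a + b : a ∈ A, b ∈ B}.
Enumerate all |A|·|B| = 4·4 = 16 pairs (a, b) and collect distinct sums.
a = -3: -3+-5=-8, -3+-2=-5, -3+2=-1, -3+4=1
a = 1: 1+-5=-4, 1+-2=-1, 1+2=3, 1+4=5
a = 3: 3+-5=-2, 3+-2=1, 3+2=5, 3+4=7
a = 10: 10+-5=5, 10+-2=8, 10+2=12, 10+4=14
Collecting distinct sums: A + B = {-8, -5, -4, -2, -1, 1, 3, 5, 7, 8, 12, 14}
|A + B| = 12

A + B = {-8, -5, -4, -2, -1, 1, 3, 5, 7, 8, 12, 14}


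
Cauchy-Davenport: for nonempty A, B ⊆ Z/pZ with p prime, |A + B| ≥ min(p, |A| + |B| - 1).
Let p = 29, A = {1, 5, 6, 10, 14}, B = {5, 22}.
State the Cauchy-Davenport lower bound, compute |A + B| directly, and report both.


Cauchy-Davenport: |A + B| ≥ min(p, |A| + |B| - 1) for A, B nonempty in Z/pZ.
|A| = 5, |B| = 2, p = 29.
CD lower bound = min(29, 5 + 2 - 1) = min(29, 6) = 6.
Compute A + B mod 29 directly:
a = 1: 1+5=6, 1+22=23
a = 5: 5+5=10, 5+22=27
a = 6: 6+5=11, 6+22=28
a = 10: 10+5=15, 10+22=3
a = 14: 14+5=19, 14+22=7
A + B = {3, 6, 7, 10, 11, 15, 19, 23, 27, 28}, so |A + B| = 10.
Verify: 10 ≥ 6? Yes ✓.

CD lower bound = 6, actual |A + B| = 10.


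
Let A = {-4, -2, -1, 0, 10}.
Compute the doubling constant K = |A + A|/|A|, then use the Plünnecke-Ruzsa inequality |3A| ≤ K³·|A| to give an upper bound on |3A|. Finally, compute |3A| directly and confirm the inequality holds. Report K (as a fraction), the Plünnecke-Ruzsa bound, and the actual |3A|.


|A| = 5.
Step 1: Compute A + A by enumerating all 25 pairs.
A + A = {-8, -6, -5, -4, -3, -2, -1, 0, 6, 8, 9, 10, 20}, so |A + A| = 13.
Step 2: Doubling constant K = |A + A|/|A| = 13/5 = 13/5 ≈ 2.6000.
Step 3: Plünnecke-Ruzsa gives |3A| ≤ K³·|A| = (2.6000)³ · 5 ≈ 87.8800.
Step 4: Compute 3A = A + A + A directly by enumerating all triples (a,b,c) ∈ A³; |3A| = 25.
Step 5: Check 25 ≤ 87.8800? Yes ✓.

K = 13/5, Plünnecke-Ruzsa bound K³|A| ≈ 87.8800, |3A| = 25, inequality holds.


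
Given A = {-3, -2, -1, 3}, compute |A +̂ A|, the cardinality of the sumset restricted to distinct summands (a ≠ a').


Restricted sumset: A +̂ A = {a + a' : a ∈ A, a' ∈ A, a ≠ a'}.
Equivalently, take A + A and drop any sum 2a that is achievable ONLY as a + a for a ∈ A (i.e. sums representable only with equal summands).
Enumerate pairs (a, a') with a < a' (symmetric, so each unordered pair gives one sum; this covers all a ≠ a'):
  -3 + -2 = -5
  -3 + -1 = -4
  -3 + 3 = 0
  -2 + -1 = -3
  -2 + 3 = 1
  -1 + 3 = 2
Collected distinct sums: {-5, -4, -3, 0, 1, 2}
|A +̂ A| = 6
(Reference bound: |A +̂ A| ≥ 2|A| - 3 for |A| ≥ 2, with |A| = 4 giving ≥ 5.)

|A +̂ A| = 6


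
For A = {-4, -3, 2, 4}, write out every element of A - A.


A - A = {a - a' : a, a' ∈ A}.
Compute a - a' for each ordered pair (a, a'):
a = -4: -4--4=0, -4--3=-1, -4-2=-6, -4-4=-8
a = -3: -3--4=1, -3--3=0, -3-2=-5, -3-4=-7
a = 2: 2--4=6, 2--3=5, 2-2=0, 2-4=-2
a = 4: 4--4=8, 4--3=7, 4-2=2, 4-4=0
Collecting distinct values (and noting 0 appears from a-a):
A - A = {-8, -7, -6, -5, -2, -1, 0, 1, 2, 5, 6, 7, 8}
|A - A| = 13

A - A = {-8, -7, -6, -5, -2, -1, 0, 1, 2, 5, 6, 7, 8}
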